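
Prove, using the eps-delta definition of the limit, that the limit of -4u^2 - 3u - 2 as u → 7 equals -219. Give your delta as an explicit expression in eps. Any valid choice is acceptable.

Let eps > 0 be given. We want delta > 0 such that 0 < |u − 7| < delta implies |(-4u^2 - 3u - 2) + 219| < eps.
(-4u^2 - 3u - 2) + 219 = -4u^2 - 3u + 217 = (u − 7)(-4u - 31).
So |(-4u^2 - 3u - 2) + 219| = |u − 7|·|-4u - 31|.
Assume first that |u − 7| < 2, so |u| < 9. Then |-4u - 31| ≤ 4·9 + 31 = 67.
Hence |(-4u^2 - 3u - 2) + 219| ≤ 67|u − 7| < eps provided |u − 7| < eps/67.
Take delta = min(2, eps/67). Then 0 < |u − 7| < delta gives both |u − 7| < 2 and |u − 7| < eps/67, so |(-4u^2 - 3u - 2) + 219| < eps.

delta = min(2, eps/67)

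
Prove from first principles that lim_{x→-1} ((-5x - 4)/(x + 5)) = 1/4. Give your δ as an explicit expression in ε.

Suppose ε > 0. We want δ > 0 with 0 < |x + 1| < δ ⇒ |(-5x - 4)/(x + 5) − (1/4)| < ε.
Combining over a common denominator, (-5x - 4)/(x + 5) − (1/4) = [(-5x - 4)·4 − 1·(x + 5)] / [4·(x + 5)] = -21(x + 1) / (4(x + 5)).
So |(-5x - 4)/(x + 5) − (1/4)| = 21|x + 1| / (4·|x + 5|).
Restrict δ ≤ 2. Then |x + 1| < 2 gives |x + 5| = |(x + 1) + 4| ≥ 4 − 2 = 2.
Hence |(-5x - 4)/(x + 5) − (1/4)| < 21|x + 1|/(4·2) = (21/8)|x + 1|, which is < ε once |x + 1| < (8/21)ε.
Take δ = min(2, (8/21)ε). Then 0 < |x + 1| < δ forces both bounds, so |(-5x - 4)/(x + 5) − (1/4)| < ε.

δ = min(2, (8/21)ε)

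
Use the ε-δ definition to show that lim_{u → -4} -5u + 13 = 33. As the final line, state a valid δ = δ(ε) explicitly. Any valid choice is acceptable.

δ = ε/5

Fix ε > 0. We need δ > 0 so that 0 < |u + 4| < δ implies |(-5u + 13) − 33| < ε.
Since (-5u + 13) − 33 = -5(u + 4), we have |(-5u + 13) − 33| = 5|u + 4|.
Thus it suffices that |u + 4| < ε/5.
Choosing δ = ε/5 gives |(-5u + 13) − 33| = 5|u + 4| < ε whenever |u + 4| < δ.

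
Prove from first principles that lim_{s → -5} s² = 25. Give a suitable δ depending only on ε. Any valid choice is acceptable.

Let ε > 0 be given. We seek δ > 0 with 0 < |s + 5| < δ ⇒ |s² − 25| < ε.
Factor: s² − 25 = (s + 5)(s - 5), so |s² − 25| = |s + 5|·|s - 5|.
Impose δ ≤ 1 so that |s| < 6; then |s - 5| ≤ 11.
Hence |s² − 25| ≤ 11|s + 5|, which is < ε once |s + 5| < ε/11.
Take δ = min(1, ε/11). If 0 < |s + 5| < δ then both bounds hold and |s² − 25| ≤ 11|s + 5| < 11·(ε/11) = ε.

δ = min(1, ε/11)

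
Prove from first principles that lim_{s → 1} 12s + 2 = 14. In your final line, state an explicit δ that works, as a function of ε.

Suppose ε > 0. We need δ > 0 so that 0 < |s − 1| < δ implies |(12s + 2) − 14| < ε.
|(12s + 2) − 14| = |12s - 12| = 12|s − 1|.
Thus it suffices that |s − 1| < ε/12.
Take δ = ε/12. If 0 < |s − 1| < δ then |(12s + 2) − 14| = 12|s − 1| < 12·(ε/12) = ε.

δ = ε/12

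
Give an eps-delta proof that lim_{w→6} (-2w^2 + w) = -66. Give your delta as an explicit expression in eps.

Suppose eps > 0. We want delta > 0 such that 0 < |w − 6| < delta implies |(-2w^2 + w) + 66| < eps.
(-2w^2 + w) + 66 = -2w^2 + w + 66 = (w − 6)(-2w - 11).
So |(-2w^2 + w) + 66| = |w − 6|·|-2w - 11|.
Require delta ≤ 2. Then |w − 6| < 2 gives |w| < 8, and by the triangle inequality |-2w - 11| ≤ 2·8 + 11 = 27.
Hence |(-2w^2 + w) + 66| ≤ 27|w − 6| < eps provided |w − 6| < eps/27.
Choosing delta = min(2, eps/27) ensures both conditions, hence |(-2w^2 + w) + 66| < eps.

delta = min(2, eps/27)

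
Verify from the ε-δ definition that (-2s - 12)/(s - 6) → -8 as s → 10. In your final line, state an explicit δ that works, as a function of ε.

Fix ε > 0. We want δ > 0 with 0 < |s − 10| < δ ⇒ |(-2s - 12)/(s - 6) + 8| < ε.
Combining over a common denominator, (-2s - 12)/(s - 6) + 8 = [(-2s - 12)·4 − (-32)·(s - 6)] / [4·(s - 6)] = 24(s − 10) / (4(s - 6)).
So |(-2s - 12)/(s - 6) + 8| = 24|s − 10| / (4·|s − 6|).
Require δ ≤ 2, so |s − 6| ≥ |4| − |s − 10| > 4 − 2 = 2.
Hence |(-2s - 12)/(s - 6) + 8| < 24|s − 10|/(4·2) = 3|s − 10|, which is < ε once |s − 10| < (1/3)ε.
Take δ = min(2, (1/3)ε). Then 0 < |s − 10| < δ forces both bounds, so |(-2s - 12)/(s - 6) + 8| < ε.

δ = min(2, (1/3)ε)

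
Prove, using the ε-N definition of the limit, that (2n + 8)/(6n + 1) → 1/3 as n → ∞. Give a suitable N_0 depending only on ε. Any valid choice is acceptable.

N_0 = (23/18)/ε

Suppose ε > 0. For n ≥ 1, |(2n + 8)/(6n + 1) − (1/3)| = |46|/(6(6n + 1)) = 46/(6(6n + 1)).
Since 6n + 1 ≥ 6n for n ≥ 1, this is ≤ 46/(6·6n) = (23/18)/n.
So |(2n + 8)/(6n + 1) − (1/3)| < ε whenever n > (23/18)/ε.
Take N_0 = (23/18)/ε. If n > N_0 then |(2n + 8)/(6n + 1) − (1/3)| ≤ (23/18)/n < ε.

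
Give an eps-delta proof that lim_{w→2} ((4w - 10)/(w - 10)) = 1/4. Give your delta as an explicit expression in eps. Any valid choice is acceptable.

delta = min(4, (16/15)eps)

Let eps > 0. We want delta > 0 with 0 < |w − 2| < delta ⇒ |(4w - 10)/(w - 10) − (1/4)| < eps.
Combining over a common denominator, (4w - 10)/(w - 10) − (1/4) = [(4w - 10)·(-8) − (-2)·(w - 10)] / [(-8)·(w - 10)] = -30(w − 2) / ((-8)(w - 10)).
So |(4w - 10)/(w - 10) − (1/4)| = 30|w − 2| / (8·|w − 10|).
Restrict delta ≤ 4. Then |w − 2| < 4 gives |w − 10| = |(w − 2) + (-8)| ≥ 8 − 4 = 4.
Hence |(4w - 10)/(w - 10) − (1/4)| < 30|w − 2|/(8·4) = (15/16)|w − 2|, which is < eps once |w − 2| < (16/15)eps.
Take delta = min(4, (16/15)eps). Then 0 < |w − 2| < delta forces both bounds, so |(4w - 10)/(w - 10) − (1/4)| < eps.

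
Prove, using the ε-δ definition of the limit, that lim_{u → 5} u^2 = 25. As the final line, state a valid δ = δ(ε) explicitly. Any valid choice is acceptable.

δ = min(1, ε/11)

Let ε > 0 be given. We seek δ > 0 with 0 < |u − 5| < δ ⇒ |u^2 − 25| < ε.
Factor: u^2 − 25 = (u − 5)(u + 5), so |u^2 − 25| = |u − 5|·|u + 5|.
Restrict δ ≤ 1. Then |u − 5| < 1 gives |u| < 6, so by the triangle inequality |u + 5| ≤ 6 + 5 = 11.
Hence |u^2 − 25| ≤ 11|u − 5|, which is < ε once |u − 5| < ε/11.
Take δ = min(1, ε/11). If 0 < |u − 5| < δ then both bounds hold and |u^2 − 25| ≤ 11|u − 5| < 11·(ε/11) = ε.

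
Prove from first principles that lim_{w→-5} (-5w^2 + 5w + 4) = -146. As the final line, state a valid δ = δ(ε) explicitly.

Let ε > 0. We want δ > 0 such that 0 < |w + 5| < δ implies |(-5w^2 + 5w + 4) + 146| < ε.
(-5w^2 + 5w + 4) + 146 = -5w^2 + 5w + 150 = (w + 5)(-5w + 30).
So |(-5w^2 + 5w + 4) + 146| = |w + 5|·|-5w + 30|.
Require δ ≤ 1. Then |w + 5| < 1 gives |w| < 6, and by the triangle inequality |-5w + 30| ≤ 5·6 + 30 = 60.
Hence |(-5w^2 + 5w + 4) + 146| ≤ 60|w + 5| < ε provided |w + 5| < ε/60.
Take δ = min(1, ε/60). Then 0 < |w + 5| < δ gives both |w + 5| < 1 and |w + 5| < ε/60, so |(-5w^2 + 5w + 4) + 146| < ε.

δ = min(1, ε/60)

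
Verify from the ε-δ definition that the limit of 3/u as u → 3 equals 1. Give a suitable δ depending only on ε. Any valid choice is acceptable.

Suppose ε > 0. We seek δ > 0 such that 0 < |u − 3| < δ implies |3/u − 1| < ε.
|3/u − 1| = 3·|3 − u|/(3·|u|) = 3|u − 3|/(3|u|).
Restrict δ ≤ 3/2. Then |u − 3| < 3/2 gives |u| > 3/2, so 3|u| > 9/2.
Then |3/u − 1| < 3|u − 3|/(9/2), which is < ε when |u − 3| < (3/2)ε.
Take δ = min(3/2, (3/2)ε). Then 0 < |u − 3| < δ gives both |u − 3| < 3/2 and |u − 3| < (3/2)ε, so |3/u − 1| < ε.

δ = min(3/2, (3/2)ε)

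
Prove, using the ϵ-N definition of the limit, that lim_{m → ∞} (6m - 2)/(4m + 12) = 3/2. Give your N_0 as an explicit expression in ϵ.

N_0 = 5/ϵ

Let ϵ > 0 be given. For m ≥ 1, |(6m - 2)/(4m + 12) − (3/2)| = |-80|/(4(4m + 12)) = 80/(4(4m + 12)).
Since 4m + 12 ≥ 4m for m ≥ 1, this is ≤ 80/(4·4m) = 5/m.
So |(6m - 2)/(4m + 12) − (3/2)| < ϵ whenever m > 5/ϵ.
Take N_0 = 5/ϵ. If m > N_0 then |(6m - 2)/(4m + 12) − (3/2)| ≤ 5/m < ϵ.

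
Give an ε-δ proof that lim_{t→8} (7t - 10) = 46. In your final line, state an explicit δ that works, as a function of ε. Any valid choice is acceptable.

Let ε > 0. We need δ > 0 so that 0 < |t − 8| < δ implies |(7t - 10) − 46| < ε.
Since (7t - 10) − 46 = 7(t − 8), we have |(7t - 10) − 46| = 7|t − 8|.
So 7|t − 8| < ε exactly when |t − 8| < ε/7.
Take δ = ε/7. If 0 < |t − 8| < δ then |(7t - 10) − 46| = 7|t − 8| < 7·(ε/7) = ε.

δ = ε/7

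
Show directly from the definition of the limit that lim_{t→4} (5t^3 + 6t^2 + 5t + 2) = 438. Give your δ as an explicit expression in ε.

Let ε > 0 be given. We want δ > 0 such that 0 < |t − 4| < δ implies |(5t^3 + 6t^2 + 5t + 2) − 438| < ε.
(5t^3 + 6t^2 + 5t + 2) − 438 = 5t^3 + 6t^2 + 5t - 436 = (t − 4)(5t^2 + 26t + 109).
So |(5t^3 + 6t^2 + 5t + 2) − 438| = |t − 4|·|5t^2 + 26t + 109|.
Assume first that |t − 4| < 1, so |t| < 5. Then |5t^2 + 26t + 109| ≤ 5·5^2 + 26·5 + 109 = 364.
Hence |(5t^3 + 6t^2 + 5t + 2) − 438| ≤ 364|t − 4| < ε provided |t − 4| < ε/364.
Choosing δ = min(1, ε/364) ensures both conditions, hence |(5t^3 + 6t^2 + 5t + 2) − 438| < ε.

δ = min(1, ε/364)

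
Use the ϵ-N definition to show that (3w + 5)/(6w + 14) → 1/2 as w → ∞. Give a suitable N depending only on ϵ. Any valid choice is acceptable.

N = (1/3)/ϵ

Suppose ϵ > 0. We seek N > 0 such that w > N implies |(3w + 5)/(6w + 14) − (1/2)| < ϵ.
(3w + 5)/(6w + 14) − (1/2) = (6(3w + 5) − 3(6w + 14)) / (6(6w + 14)) = -12/(6(6w + 14)).
For w > 0 we have 6w + 14 > 6w, so |(3w + 5)/(6w + 14) − (1/2)| = 12/(6(6w + 14)) < 12/(6·6w) = (1/3)/w.
Thus |(3w + 5)/(6w + 14) − (1/2)| < ϵ whenever w > (1/3)/ϵ.
Take N = (1/3)/ϵ. If w > N then |(3w + 5)/(6w + 14) − (1/2)| < (1/3)/w < ϵ.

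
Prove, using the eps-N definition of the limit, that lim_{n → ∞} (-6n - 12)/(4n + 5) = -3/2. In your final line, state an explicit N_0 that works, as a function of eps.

Let eps > 0. For n ≥ 1, |(-6n - 12)/(4n + 5) + 3/2| = |-18|/(4(4n + 5)) = 18/(4(4n + 5)).
Since 4n + 5 ≥ 4n for n ≥ 1, this is ≤ 18/(4·4n) = (9/8)/n.
So |(-6n - 12)/(4n + 5) + 3/2| < eps whenever n > (9/8)/eps.
Take N_0 = (9/8)/eps. If n > N_0 then |(-6n - 12)/(4n + 5) + 3/2| ≤ (9/8)/n < eps.

N_0 = (9/8)/eps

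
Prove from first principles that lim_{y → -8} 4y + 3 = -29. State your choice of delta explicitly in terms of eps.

Fix eps > 0. We need delta > 0 so that 0 < |y + 8| < delta implies |(4y + 3) + 29| < eps.
Since (4y + 3) + 29 = 4(y + 8), we have |(4y + 3) + 29| = 4|y + 8|.
Thus it suffices that |y + 8| < eps/4.
Choosing delta = eps/4 gives |(4y + 3) + 29| = 4|y + 8| < eps whenever |y + 8| < delta.

delta = eps/4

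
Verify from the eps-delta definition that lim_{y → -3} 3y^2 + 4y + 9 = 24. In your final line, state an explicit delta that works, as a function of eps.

delta = min(1, eps/17)

Let eps > 0. We want delta > 0 such that 0 < |y + 3| < delta implies |(3y^2 + 4y + 9) − 24| < eps.
(3y^2 + 4y + 9) − 24 = 3y^2 + 4y - 15 = (y + 3)(3y - 5).
So |(3y^2 + 4y + 9) − 24| = |y + 3|·|3y - 5|.
Require delta ≤ 1. Then |y + 3| < 1 gives |y| < 4, and by the triangle inequality |3y - 5| ≤ 3·4 + 5 = 17.
Hence |(3y^2 + 4y + 9) − 24| ≤ 17|y + 3| < eps provided |y + 3| < eps/17.
Choosing delta = min(1, eps/17) ensures both conditions, hence |(3y^2 + 4y + 9) − 24| < eps.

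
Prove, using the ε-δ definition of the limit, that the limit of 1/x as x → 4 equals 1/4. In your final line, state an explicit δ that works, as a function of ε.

δ = min(2, 8ε)

Let ε > 0 be given. We seek δ > 0 such that 0 < |x − 4| < δ implies |1/x − (1/4)| < ε.
|1/x − (1/4)| = |4 − x|/(4·|x|) = |x − 4|/(4|x|).
Require δ ≤ 2 so that |x| > 4 − 2 = 2, hence 4|x| > 8.
Then |1/x − (1/4)| < |x − 4|/8, which is < ε when |x − 4| < 8ε.
Take δ = min(2, 8ε). Then 0 < |x − 4| < δ gives both |x − 4| < 2 and |x − 4| < 8ε, so |1/x − (1/4)| < ε.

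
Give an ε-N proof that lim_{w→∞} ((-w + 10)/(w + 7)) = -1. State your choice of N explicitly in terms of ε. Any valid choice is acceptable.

Let ε > 0 be given. We seek N > 0 such that w > N implies |(-w + 10)/(w + 7) + 1| < ε.
(-w + 10)/(w + 7) + 1 = ((-w + 10) − (-1)(w + 7)) / ((w + 7)) = 17/((w + 7)).
For w > 0 we have w + 7 > w, so |(-w + 10)/(w + 7) + 1| = 17/((w + 7)) < 17/(w) = 17/w.
Thus |(-w + 10)/(w + 7) + 1| < ε whenever w > 17/ε.
Take N = 17/ε. If w > N then |(-w + 10)/(w + 7) + 1| < 17/w < ε.

N = 17/ε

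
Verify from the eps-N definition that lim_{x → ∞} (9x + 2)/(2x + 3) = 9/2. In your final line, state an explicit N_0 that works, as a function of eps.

N_0 = (23/4)/eps

Suppose eps > 0. We seek N_0 > 0 such that x > N_0 implies |(9x + 2)/(2x + 3) − (9/2)| < eps.
(9x + 2)/(2x + 3) − (9/2) = (2(9x + 2) − 9(2x + 3)) / (2(2x + 3)) = -23/(2(2x + 3)).
For x > 0 we have 2x + 3 > 2x, so |(9x + 2)/(2x + 3) − (9/2)| = 23/(2(2x + 3)) < 23/(2·2x) = (23/4)/x.
Thus |(9x + 2)/(2x + 3) − (9/2)| < eps whenever x > (23/4)/eps.
Take N_0 = (23/4)/eps. If x > N_0 then |(9x + 2)/(2x + 3) − (9/2)| < (23/4)/x < eps.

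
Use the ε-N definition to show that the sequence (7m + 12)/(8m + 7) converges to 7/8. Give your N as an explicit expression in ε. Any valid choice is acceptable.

Suppose ε > 0. For m ≥ 1, |(7m + 12)/(8m + 7) − (7/8)| = |47|/(8(8m + 7)) = 47/(8(8m + 7)).
Since 8m + 7 ≥ 8m for m ≥ 1, this is ≤ 47/(8·8m) = (47/64)/m.
So |(7m + 12)/(8m + 7) − (7/8)| < ε whenever m > (47/64)/ε.
Take N = (47/64)/ε. If m > N then |(7m + 12)/(8m + 7) − (7/8)| ≤ (47/64)/m < ε.

N = (47/64)/ε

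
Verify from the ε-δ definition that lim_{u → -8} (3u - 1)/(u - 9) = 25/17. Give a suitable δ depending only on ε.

δ = min(17/2, (289/52)ε)

Let ε > 0. We want δ > 0 with 0 < |u + 8| < δ ⇒ |(3u - 1)/(u - 9) − (25/17)| < ε.
Combining over a common denominator, (3u - 1)/(u - 9) − (25/17) = [(3u - 1)·(-17) − (-25)·(u - 9)] / [(-17)·(u - 9)] = -26(u + 8) / ((-17)(u - 9)).
So |(3u - 1)/(u - 9) − (25/17)| = 26|u + 8| / (17·|u − 9|).
Restrict δ ≤ 17/2. Then |u + 8| < 17/2 gives |u − 9| = |(u + 8) + (-17)| ≥ 17 − 17/2 = 17/2.
Hence |(3u - 1)/(u - 9) − (25/17)| < 26|u + 8|/(17·(17/2)) = (52/289)|u + 8|, which is < ε once |u + 8| < (289/52)ε.
Take δ = min(17/2, (289/52)ε). Then 0 < |u + 8| < δ forces both bounds, so |(3u - 1)/(u - 9) − (25/17)| < ε.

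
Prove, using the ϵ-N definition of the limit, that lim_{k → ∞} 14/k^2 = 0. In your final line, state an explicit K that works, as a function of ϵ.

Suppose ϵ > 0. For k ≥ 1, |14/k^2 − 0| = 14/k^2.
14/k^2 < ϵ ⇔ k^2 > 14/ϵ ⇔ k > (14/ϵ)^{1/2}.
Take K = (14/ϵ)^{1/2}. Then k > K implies 14/k^2 < ϵ.

K = (14/ϵ)^{1/2}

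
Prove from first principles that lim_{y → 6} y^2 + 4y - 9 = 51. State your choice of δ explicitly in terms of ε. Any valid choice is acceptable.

Let ε > 0 be given. We want δ > 0 such that 0 < |y − 6| < δ implies |(y^2 + 4y - 9) − 51| < ε.
(y^2 + 4y - 9) − 51 = y^2 + 4y - 60 = (y − 6)(y + 10).
So |(y^2 + 4y - 9) − 51| = |y − 6|·|y + 10|.
Require δ ≤ 1. Then |y − 6| < 1 gives |y| < 7, and by the triangle inequality |y + 10| ≤ 7 + 10 = 17.
Hence |(y^2 + 4y - 9) − 51| ≤ 17|y − 6| < ε provided |y − 6| < ε/17.
Choosing δ = min(1, ε/17) ensures both conditions, hence |(y^2 + 4y - 9) − 51| < ε.

δ = min(1, ε/17)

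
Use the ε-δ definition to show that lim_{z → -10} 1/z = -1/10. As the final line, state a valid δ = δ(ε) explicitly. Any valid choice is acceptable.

Fix ε > 0. We seek δ > 0 such that 0 < |z + 10| < δ implies |1/z + 1/10| < ε.
|1/z + 1/10| = |-10 − z|/(10·|z|) = |z + 10|/(10|z|).
Restrict δ ≤ 5. Then |z + 10| < 5 gives |z| > 5, so 10|z| > 50.
Then |1/z + 1/10| < |z + 10|/50, which is < ε when |z + 10| < 50ε.
Take δ = min(5, 50ε). Then 0 < |z + 10| < δ gives both |z + 10| < 5 and |z + 10| < 50ε, so |1/z + 1/10| < ε.

δ = min(5, 50ε)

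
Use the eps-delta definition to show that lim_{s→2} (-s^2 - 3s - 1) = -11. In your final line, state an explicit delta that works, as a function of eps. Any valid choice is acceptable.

Let eps > 0. We want delta > 0 such that 0 < |s − 2| < delta implies |(-s^2 - 3s - 1) + 11| < eps.
(-s^2 - 3s - 1) + 11 = -s^2 - 3s + 10 = (s − 2)(-s - 5).
So |(-s^2 - 3s - 1) + 11| = |s − 2|·|-s - 5|.
Assume first that |s − 2| < 1, so |s| < 3. Then |-s - 5| ≤ 3 + 5 = 8.
Hence |(-s^2 - 3s - 1) + 11| ≤ 8|s − 2| < eps provided |s − 2| < eps/8.
Choosing delta = min(1, eps/8) ensures both conditions, hence |(-s^2 - 3s - 1) + 11| < eps.

delta = min(1, eps/8)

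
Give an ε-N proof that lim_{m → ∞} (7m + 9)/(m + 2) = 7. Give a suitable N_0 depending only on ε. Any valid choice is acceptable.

N_0 = 5/ε

Let ε > 0 be given. For m ≥ 1, |(7m + 9)/(m + 2) − 7| = |-5|/((m + 2)) = 5/((m + 2)).
Since m + 2 ≥ m for m ≥ 1, this is ≤ 5/(m) = 5/m.
So |(7m + 9)/(m + 2) − 7| < ε whenever m > 5/ε.
Take N_0 = 5/ε. If m > N_0 then |(7m + 9)/(m + 2) − 7| ≤ 5/m < ε.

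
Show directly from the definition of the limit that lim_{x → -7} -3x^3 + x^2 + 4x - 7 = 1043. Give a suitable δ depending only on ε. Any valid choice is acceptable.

δ = min(1, ε/518)

Let ε > 0 be given. We want δ > 0 such that 0 < |x + 7| < δ implies |(-3x^3 + x^2 + 4x - 7) − 1043| < ε.
(-3x^3 + x^2 + 4x - 7) − 1043 = -3x^3 + x^2 + 4x - 1050 = (x + 7)(-3x^2 + 22x - 150).
So |(-3x^3 + x^2 + 4x - 7) − 1043| = |x + 7|·|-3x^2 + 22x - 150|.
Require δ ≤ 1. Then |x + 7| < 1 gives |x| < 8, and by the triangle inequality |-3x^2 + 22x - 150| ≤ 3·8^2 + 22·8 + 150 = 518.
Hence |(-3x^3 + x^2 + 4x - 7) − 1043| ≤ 518|x + 7| < ε provided |x + 7| < ε/518.
Choosing δ = min(1, ε/518) ensures both conditions, hence |(-3x^3 + x^2 + 4x - 7) − 1043| < ε.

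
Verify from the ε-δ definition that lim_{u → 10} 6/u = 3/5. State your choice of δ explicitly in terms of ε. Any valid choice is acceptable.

δ = min(5, (25/3)ε)

Suppose ε > 0. We seek δ > 0 such that 0 < |u − 10| < δ implies |6/u − (3/5)| < ε.
|6/u − (3/5)| = 6·|10 − u|/(10·|u|) = 6|u − 10|/(10|u|).
Restrict δ ≤ 5. Then |u − 10| < 5 gives |u| > 5, so 10|u| > 50.
Then |6/u − (3/5)| < 6|u − 10|/50, which is < ε when |u − 10| < (25/3)ε.
Take δ = min(5, (25/3)ε). Then 0 < |u − 10| < δ gives both |u − 10| < 5 and |u − 10| < (25/3)ε, so |6/u − (3/5)| < ε.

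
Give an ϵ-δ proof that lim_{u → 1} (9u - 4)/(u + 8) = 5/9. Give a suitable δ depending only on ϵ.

δ = min(9/2, (81/152)ϵ)

Let ϵ > 0 be given. We want δ > 0 with 0 < |u − 1| < δ ⇒ |(9u - 4)/(u + 8) − (5/9)| < ϵ.
Combining over a common denominator, (9u - 4)/(u + 8) − (5/9) = [(9u - 4)·9 − 5·(u + 8)] / [9·(u + 8)] = 76(u − 1) / (9(u + 8)).
So |(9u - 4)/(u + 8) − (5/9)| = 76|u − 1| / (9·|u + 8|).
Require δ ≤ 9/2, so |u + 8| ≥ |9| − |u − 1| > 9 − 9/2 = 9/2.
Hence |(9u - 4)/(u + 8) − (5/9)| < 76|u − 1|/(9·(9/2)) = (152/81)|u − 1|, which is < ϵ once |u − 1| < (81/152)ϵ.
Take δ = min(9/2, (81/152)ϵ). Then 0 < |u − 1| < δ forces both bounds, so |(9u - 4)/(u + 8) − (5/9)| < ϵ.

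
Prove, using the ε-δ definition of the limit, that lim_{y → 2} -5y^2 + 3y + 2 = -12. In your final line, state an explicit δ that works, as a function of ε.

Let ε > 0 be given. We want δ > 0 such that 0 < |y − 2| < δ implies |(-5y^2 + 3y + 2) + 12| < ε.
(-5y^2 + 3y + 2) + 12 = -5y^2 + 3y + 14 = (y − 2)(-5y - 7).
So |(-5y^2 + 3y + 2) + 12| = |y − 2|·|-5y - 7|.
Require δ ≤ 1. Then |y − 2| < 1 gives |y| < 3, and by the triangle inequality |-5y - 7| ≤ 5·3 + 7 = 22.
Hence |(-5y^2 + 3y + 2) + 12| ≤ 22|y − 2| < ε provided |y − 2| < ε/22.
Take δ = min(1, ε/22). Then 0 < |y − 2| < δ gives both |y − 2| < 1 and |y − 2| < ε/22, so |(-5y^2 + 3y + 2) + 12| < ε.

δ = min(1, ε/22)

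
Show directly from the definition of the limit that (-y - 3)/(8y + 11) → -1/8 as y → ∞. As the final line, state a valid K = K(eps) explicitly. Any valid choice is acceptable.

K = (13/64)/eps

Fix eps > 0. We seek K > 0 such that y > K implies |(-y - 3)/(8y + 11) + 1/8| < eps.
(-y - 3)/(8y + 11) + 1/8 = (8(-y - 3) − (-1)(8y + 11)) / (8(8y + 11)) = -13/(8(8y + 11)).
For y > 0 we have 8y + 11 > 8y, so |(-y - 3)/(8y + 11) + 1/8| = 13/(8(8y + 11)) < 13/(8·8y) = (13/64)/y.
Thus |(-y - 3)/(8y + 11) + 1/8| < eps whenever y > (13/64)/eps.
Take K = (13/64)/eps. If y > K then |(-y - 3)/(8y + 11) + 1/8| < (13/64)/y < eps.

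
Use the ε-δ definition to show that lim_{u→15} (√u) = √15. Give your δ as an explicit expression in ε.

Fix ε > 0. We want δ > 0 such that 0 < |u − 15| < δ implies |√u − √15| < ε.
Rationalise: √u − √15 = (u − 15)/(√u + √15), so |√u − √15| = |u − 15|/(√u + √15).
Restrict δ ≤ 15 so that |u − 15| < 15 forces u > 0, and then √u + √15 > √15.
Hence |√u − √15| < |u − 15|/√15, which is < ε once |u − 15| < √15·ε.
Take δ = min(15, √15·ε). If 0 < |u − 15| < δ then u > 0 and |√u − √15| < |u − 15|/√15 < ε.

δ = min(15, √15·ε)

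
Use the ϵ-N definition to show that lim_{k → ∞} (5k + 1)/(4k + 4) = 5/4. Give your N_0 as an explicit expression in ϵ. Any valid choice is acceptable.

N_0 = 1/ϵ

Fix ϵ > 0. For k ≥ 1, |(5k + 1)/(4k + 4) − (5/4)| = |-16|/(4(4k + 4)) = 16/(4(4k + 4)).
Since 4k + 4 ≥ 4k for k ≥ 1, this is ≤ 16/(4·4k) = 1/k.
So |(5k + 1)/(4k + 4) − (5/4)| < ϵ whenever k > 1/ϵ.
Take N_0 = 1/ϵ. If k > N_0 then |(5k + 1)/(4k + 4) − (5/4)| ≤ 1/k < ϵ.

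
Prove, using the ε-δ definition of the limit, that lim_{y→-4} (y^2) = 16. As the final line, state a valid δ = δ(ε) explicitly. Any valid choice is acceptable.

Let ε > 0 be given. We seek δ > 0 with 0 < |y + 4| < δ ⇒ |y^2 − 16| < ε.
Factor: y^2 − 16 = (y + 4)(y - 4), so |y^2 − 16| = |y + 4|·|y - 4|.
Impose δ ≤ 1 so that |y| < 5; then |y - 4| ≤ 9.
Hence |y^2 − 16| ≤ 9|y + 4|, which is < ε once |y + 4| < ε/9.
Take δ = min(1, ε/9). If 0 < |y + 4| < δ then both bounds hold and |y^2 − 16| ≤ 9|y + 4| < 9·(ε/9) = ε.

δ = min(1, ε/9)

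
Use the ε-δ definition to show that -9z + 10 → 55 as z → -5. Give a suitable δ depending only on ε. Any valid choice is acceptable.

δ = ε/9

Suppose ε > 0. We need δ > 0 so that 0 < |z + 5| < δ implies |(-9z + 10) − 55| < ε.
Since (-9z + 10) − 55 = -9(z + 5), we have |(-9z + 10) − 55| = 9|z + 5|.
Thus it suffices that |z + 5| < ε/9.
Take δ = ε/9. If 0 < |z + 5| < δ then |(-9z + 10) − 55| = 9|z + 5| < 9·(ε/9) = ε.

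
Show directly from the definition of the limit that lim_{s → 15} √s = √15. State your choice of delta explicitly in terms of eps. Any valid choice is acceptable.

Fix eps > 0. We want delta > 0 such that 0 < |s − 15| < delta implies |√s − √15| < eps.
Rationalise: √s − √15 = (s − 15)/(√s + √15), so |√s − √15| = |s − 15|/(√s + √15).
Restrict delta ≤ 15 so that |s − 15| < 15 forces s > 0, and then √s + √15 > √15.
Hence |√s − √15| < |s − 15|/√15, which is < eps once |s − 15| < √15·eps.
Take delta = min(15, √15·eps). If 0 < |s − 15| < delta then s > 0 and |√s − √15| < |s − 15|/√15 < eps.

delta = min(15, √15·eps)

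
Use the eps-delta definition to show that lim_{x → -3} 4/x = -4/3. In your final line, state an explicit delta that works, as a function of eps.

delta = min(3/2, (9/8)eps)

Fix eps > 0. We seek delta > 0 such that 0 < |x + 3| < delta implies |4/x + 4/3| < eps.
|4/x + 4/3| = 4·|-3 − x|/(3·|x|) = 4|x + 3|/(3|x|).
Restrict delta ≤ 3/2. Then |x + 3| < 3/2 gives |x| > 3/2, so 3|x| > 9/2.
Then |4/x + 4/3| < 4|x + 3|/(9/2), which is < eps when |x + 3| < (9/8)eps.
Take delta = min(3/2, (9/8)eps). Then 0 < |x + 3| < delta gives both |x + 3| < 3/2 and |x + 3| < (9/8)eps, so |4/x + 4/3| < eps.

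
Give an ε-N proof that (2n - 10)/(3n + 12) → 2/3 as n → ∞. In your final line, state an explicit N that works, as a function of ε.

Let ε > 0. For n ≥ 1, |(2n - 10)/(3n + 12) − (2/3)| = |-54|/(3(3n + 12)) = 54/(3(3n + 12)).
Since 3n + 12 ≥ 3n for n ≥ 1, this is ≤ 54/(3·3n) = 6/n.
So |(2n - 10)/(3n + 12) − (2/3)| < ε whenever n > 6/ε.
Take N = 6/ε. If n > N then |(2n - 10)/(3n + 12) − (2/3)| ≤ 6/n < ε.

N = 6/ε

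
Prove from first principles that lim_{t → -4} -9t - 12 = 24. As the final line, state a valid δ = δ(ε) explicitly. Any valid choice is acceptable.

δ = ε/9

Fix ε > 0. We need δ > 0 so that 0 < |t + 4| < δ implies |(-9t - 12) − 24| < ε.
|(-9t - 12) − 24| = |-9t - 36| = 9|t + 4|.
Thus it suffices that |t + 4| < ε/9.
Choosing δ = ε/9 gives |(-9t - 12) − 24| = 9|t + 4| < ε whenever |t + 4| < δ.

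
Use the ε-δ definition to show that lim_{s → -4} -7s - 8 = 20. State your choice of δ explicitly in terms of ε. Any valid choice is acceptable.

δ = ε/7

Fix ε > 0. We need δ > 0 so that 0 < |s + 4| < δ implies |(-7s - 8) − 20| < ε.
Since (-7s - 8) − 20 = -7(s + 4), we have |(-7s - 8) − 20| = 7|s + 4|.
Thus it suffices that |s + 4| < ε/7.
Choosing δ = ε/7 gives |(-7s - 8) − 20| = 7|s + 4| < ε whenever |s + 4| < δ.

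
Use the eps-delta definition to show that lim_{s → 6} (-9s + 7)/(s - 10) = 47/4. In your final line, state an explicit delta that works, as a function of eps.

delta = min(2, (8/83)eps)

Suppose eps > 0. We want delta > 0 with 0 < |s − 6| < delta ⇒ |(-9s + 7)/(s - 10) − (47/4)| < eps.
Combining over a common denominator, (-9s + 7)/(s - 10) − (47/4) = [(-9s + 7)·(-4) − (-47)·(s - 10)] / [(-4)·(s - 10)] = 83(s − 6) / ((-4)(s - 10)).
So |(-9s + 7)/(s - 10) − (47/4)| = 83|s − 6| / (4·|s − 10|).
Require delta ≤ 2, so |s − 10| ≥ |-4| − |s − 6| > 4 − 2 = 2.
Hence |(-9s + 7)/(s - 10) − (47/4)| < 83|s − 6|/(4·2) = (83/8)|s − 6|, which is < eps once |s − 6| < (8/83)eps.
Take delta = min(2, (8/83)eps). Then 0 < |s − 6| < delta forces both bounds, so |(-9s + 7)/(s - 10) − (47/4)| < eps.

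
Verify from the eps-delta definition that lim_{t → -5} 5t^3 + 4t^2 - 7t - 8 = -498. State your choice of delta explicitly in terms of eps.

Suppose eps > 0. We want delta > 0 such that 0 < |t + 5| < delta implies |(5t^3 + 4t^2 - 7t - 8) + 498| < eps.
(5t^3 + 4t^2 - 7t - 8) + 498 = 5t^3 + 4t^2 - 7t + 490 = (t + 5)(5t^2 - 21t + 98).
So |(5t^3 + 4t^2 - 7t - 8) + 498| = |t + 5|·|5t^2 - 21t + 98|.
Require delta ≤ 1. Then |t + 5| < 1 gives |t| < 6, and by the triangle inequality |5t^2 - 21t + 98| ≤ 5·6^2 + 21·6 + 98 = 404.
Hence |(5t^3 + 4t^2 - 7t - 8) + 498| ≤ 404|t + 5| < eps provided |t + 5| < eps/404.
Take delta = min(1, eps/404). Then 0 < |t + 5| < delta gives both |t + 5| < 1 and |t + 5| < eps/404, so |(5t^3 + 4t^2 - 7t - 8) + 498| < eps.

delta = min(1, eps/404)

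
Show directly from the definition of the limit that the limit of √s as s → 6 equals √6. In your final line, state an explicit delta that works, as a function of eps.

Suppose eps > 0. We want delta > 0 such that 0 < |s − 6| < delta implies |√s − √6| < eps.
Multiplying by the conjugate, |√s − √6| = |s − 6|/(√s + √6).
Restrict delta ≤ 6 so that |s − 6| < 6 forces s > 0, and then √s + √6 > √6.
Hence |√s − √6| < |s − 6|/√6, which is < eps once |s − 6| < √6·eps.
Take delta = min(6, √6·eps). If 0 < |s − 6| < delta then s > 0 and |√s − √6| < |s − 6|/√6 < eps.

delta = min(6, √6·eps)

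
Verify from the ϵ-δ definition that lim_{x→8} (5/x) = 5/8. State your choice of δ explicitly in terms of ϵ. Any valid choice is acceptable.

Let ϵ > 0 be given. We seek δ > 0 such that 0 < |x − 8| < δ implies |5/x − (5/8)| < ϵ.
|5/x − (5/8)| = 5·|8 − x|/(8·|x|) = 5|x − 8|/(8|x|).
Require δ ≤ 4 so that |x| > 8 − 4 = 4, hence 8|x| > 32.
Then |5/x − (5/8)| < 5|x − 8|/32, which is < ϵ when |x − 8| < (32/5)ϵ.
Take δ = min(4, (32/5)ϵ). Then 0 < |x − 8| < δ gives both |x − 8| < 4 and |x − 8| < (32/5)ϵ, so |5/x − (5/8)| < ϵ.

δ = min(4, (32/5)ϵ)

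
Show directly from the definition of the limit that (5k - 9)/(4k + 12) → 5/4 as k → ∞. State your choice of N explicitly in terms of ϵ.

Suppose ϵ > 0. For k ≥ 1, |(5k - 9)/(4k + 12) − (5/4)| = |-96|/(4(4k + 12)) = 96/(4(4k + 12)).
Since 4k + 12 ≥ 4k for k ≥ 1, this is ≤ 96/(4·4k) = 6/k.
So |(5k - 9)/(4k + 12) − (5/4)| < ϵ whenever k > 6/ϵ.
Take N = 6/ϵ. If k > N then |(5k - 9)/(4k + 12) − (5/4)| ≤ 6/k < ϵ.

N = 6/ϵ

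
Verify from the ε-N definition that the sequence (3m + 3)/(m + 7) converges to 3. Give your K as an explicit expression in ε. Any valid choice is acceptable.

Suppose ε > 0. For m ≥ 1, |(3m + 3)/(m + 7) − 3| = |-18|/((m + 7)) = 18/((m + 7)).
Since m + 7 ≥ m for m ≥ 1, this is ≤ 18/(m) = 18/m.
So |(3m + 3)/(m + 7) − 3| < ε whenever m > 18/ε.
Take K = 18/ε. If m > K then |(3m + 3)/(m + 7) − 3| ≤ 18/m < ε.

K = 18/ε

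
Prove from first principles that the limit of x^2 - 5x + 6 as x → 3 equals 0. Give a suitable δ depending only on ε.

Let ε > 0 be given. We want δ > 0 such that 0 < |x − 3| < δ implies |(x^2 - 5x + 6)| < ε.
(x^2 - 5x + 6) = x^2 - 5x + 6 = (x − 3)(x - 2).
So |(x^2 - 5x + 6)| = |x − 3|·|x - 2|.
Assume first that |x − 3| < 2, so |x| < 5. Then |x - 2| ≤ 5 + 2 = 7.
Hence |(x^2 - 5x + 6)| ≤ 7|x − 3| < ε provided |x − 3| < ε/7.
Choosing δ = min(2, ε/7) ensures both conditions, hence |(x^2 - 5x + 6)| < ε.

δ = min(2, ε/7)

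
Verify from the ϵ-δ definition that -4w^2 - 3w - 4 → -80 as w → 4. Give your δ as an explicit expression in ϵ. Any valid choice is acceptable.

Let ϵ > 0 be given. We want δ > 0 such that 0 < |w − 4| < δ implies |(-4w^2 - 3w - 4) + 80| < ϵ.
(-4w^2 - 3w - 4) + 80 = -4w^2 - 3w + 76 = (w − 4)(-4w - 19).
So |(-4w^2 - 3w - 4) + 80| = |w − 4|·|-4w - 19|.
Require δ ≤ 1. Then |w − 4| < 1 gives |w| < 5, and by the triangle inequality |-4w - 19| ≤ 4·5 + 19 = 39.
Hence |(-4w^2 - 3w - 4) + 80| ≤ 39|w − 4| < ϵ provided |w − 4| < ϵ/39.
Take δ = min(1, ϵ/39). Then 0 < |w − 4| < δ gives both |w − 4| < 1 and |w − 4| < ϵ/39, so |(-4w^2 - 3w - 4) + 80| < ϵ.

δ = min(1, ϵ/39)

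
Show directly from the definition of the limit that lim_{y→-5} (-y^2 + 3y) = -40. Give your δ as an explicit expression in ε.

δ = min(2, ε/15)

Let ε > 0. We want δ > 0 such that 0 < |y + 5| < δ implies |(-y^2 + 3y) + 40| < ε.
(-y^2 + 3y) + 40 = -y^2 + 3y + 40 = (y + 5)(-y + 8).
So |(-y^2 + 3y) + 40| = |y + 5|·|-y + 8|.
Require δ ≤ 2. Then |y + 5| < 2 gives |y| < 7, and by the triangle inequality |-y + 8| ≤ 7 + 8 = 15.
Hence |(-y^2 + 3y) + 40| ≤ 15|y + 5| < ε provided |y + 5| < ε/15.
Take δ = min(2, ε/15). Then 0 < |y + 5| < δ gives both |y + 5| < 2 and |y + 5| < ε/15, so |(-y^2 + 3y) + 40| < ε.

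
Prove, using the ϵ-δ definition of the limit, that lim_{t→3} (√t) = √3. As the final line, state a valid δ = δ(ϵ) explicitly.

δ = min(3, √3·ϵ)

Fix ϵ > 0. We want δ > 0 such that 0 < |t − 3| < δ implies |√t − √3| < ϵ.
Rationalise: √t − √3 = (t − 3)/(√t + √3), so |√t − √3| = |t − 3|/(√t + √3).
Restrict δ ≤ 3 so that |t − 3| < 3 forces t > 0, and then √t + √3 > √3.
Hence |√t − √3| < |t − 3|/√3, which is < ϵ once |t − 3| < √3·ϵ.
Take δ = min(3, √3·ϵ). If 0 < |t − 3| < δ then t > 0 and |√t − √3| < |t − 3|/√3 < ϵ.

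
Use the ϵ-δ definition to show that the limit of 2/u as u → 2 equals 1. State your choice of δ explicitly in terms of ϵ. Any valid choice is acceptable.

δ = min(1, ϵ)

Let ϵ > 0. We seek δ > 0 such that 0 < |u − 2| < δ implies |2/u − 1| < ϵ.
|2/u − 1| = 2·|2 − u|/(2·|u|) = 2|u − 2|/(2|u|).
Restrict δ ≤ 1. Then |u − 2| < 1 gives |u| > 1, so 2|u| > 2.
Then |2/u − 1| < 2|u − 2|/2, which is < ϵ when |u − 2| < ϵ.
Take δ = min(1, ϵ). Then 0 < |u − 2| < δ gives both |u − 2| < 1 and |u − 2| < ϵ, so |2/u − 1| < ϵ.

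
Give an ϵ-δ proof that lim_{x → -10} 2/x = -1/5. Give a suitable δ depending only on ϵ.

δ = min(5, 25ϵ)

Let ϵ > 0. We seek δ > 0 such that 0 < |x + 10| < δ implies |2/x + 1/5| < ϵ.
|2/x + 1/5| = 2·|-10 − x|/(10·|x|) = 2|x + 10|/(10|x|).
Restrict δ ≤ 5. Then |x + 10| < 5 gives |x| > 5, so 10|x| > 50.
Then |2/x + 1/5| < 2|x + 10|/50, which is < ϵ when |x + 10| < 25ϵ.
Take δ = min(5, 25ϵ). Then 0 < |x + 10| < δ gives both |x + 10| < 5 and |x + 10| < 25ϵ, so |2/x + 1/5| < ϵ.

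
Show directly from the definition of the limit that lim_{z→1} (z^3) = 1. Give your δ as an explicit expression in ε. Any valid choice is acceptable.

δ = min(1, ε/7)

Let ε > 0. We seek δ > 0 with 0 < |z − 1| < δ ⇒ |z^3 − 1| < ε.
Factor: z^3 − 1 = (z − 1)(z^2 + z + 1), so |z^3 − 1| = |z − 1|·|z^2 + z + 1|.
Restrict δ ≤ 1. Then |z − 1| < 1 gives |z| < 2, so by the triangle inequality |z^2 + z + 1| ≤ 2^2 + 2 + 1 = 7.
Hence |z^3 − 1| ≤ 7|z − 1|, which is < ε once |z − 1| < ε/7.
Take δ = min(1, ε/7). If 0 < |z − 1| < δ then both bounds hold and |z^3 − 1| ≤ 7|z − 1| < 7·(ε/7) = ε.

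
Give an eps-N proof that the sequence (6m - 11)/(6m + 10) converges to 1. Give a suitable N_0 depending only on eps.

Fix eps > 0. For m ≥ 1, |(6m - 11)/(6m + 10) − 1| = |-126|/(6(6m + 10)) = 126/(6(6m + 10)).
Since 6m + 10 ≥ 6m for m ≥ 1, this is ≤ 126/(6·6m) = (7/2)/m.
So |(6m - 11)/(6m + 10) − 1| < eps whenever m > (7/2)/eps.
Take N_0 = (7/2)/eps. If m > N_0 then |(6m - 11)/(6m + 10) − 1| ≤ (7/2)/m < eps.

N_0 = (7/2)/eps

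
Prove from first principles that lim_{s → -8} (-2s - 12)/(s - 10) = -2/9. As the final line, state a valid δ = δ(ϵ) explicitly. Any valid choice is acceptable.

Fix ϵ > 0. We want δ > 0 with 0 < |s + 8| < δ ⇒ |(-2s - 12)/(s - 10) + 2/9| < ϵ.
Combining over a common denominator, (-2s - 12)/(s - 10) + 2/9 = [(-2s - 12)·(-18) − 4·(s - 10)] / [(-18)·(s - 10)] = 32(s + 8) / ((-18)(s - 10)).
So |(-2s - 12)/(s - 10) + 2/9| = 32|s + 8| / (18·|s − 10|).
Require δ ≤ 9, so |s − 10| ≥ |-18| − |s + 8| > 18 − 9 = 9.
Hence |(-2s - 12)/(s - 10) + 2/9| < 32|s + 8|/(18·9) = (16/81)|s + 8|, which is < ϵ once |s + 8| < (81/16)ϵ.
Take δ = min(9, (81/16)ϵ). Then 0 < |s + 8| < δ forces both bounds, so |(-2s - 12)/(s - 10) + 2/9| < ϵ.

δ = min(9, (81/16)ϵ)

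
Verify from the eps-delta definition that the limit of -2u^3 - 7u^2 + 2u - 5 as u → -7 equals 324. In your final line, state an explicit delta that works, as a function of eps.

Fix eps > 0. We want delta > 0 such that 0 < |u + 7| < delta implies |(-2u^3 - 7u^2 + 2u - 5) − 324| < eps.
(-2u^3 - 7u^2 + 2u - 5) − 324 = -2u^3 - 7u^2 + 2u - 329 = (u + 7)(-2u^2 + 7u - 47).
So |(-2u^3 - 7u^2 + 2u - 5) − 324| = |u + 7|·|-2u^2 + 7u - 47|.
Require delta ≤ 1. Then |u + 7| < 1 gives |u| < 8, and by the triangle inequality |-2u^2 + 7u - 47| ≤ 2·8^2 + 7·8 + 47 = 231.
Hence |(-2u^3 - 7u^2 + 2u - 5) − 324| ≤ 231|u + 7| < eps provided |u + 7| < eps/231.
Choosing delta = min(1, eps/231) ensures both conditions, hence |(-2u^3 - 7u^2 + 2u - 5) − 324| < eps.

delta = min(1, eps/231)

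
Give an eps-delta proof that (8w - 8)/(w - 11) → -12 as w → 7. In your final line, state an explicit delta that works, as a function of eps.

delta = min(2, (1/10)eps)

Let eps > 0 be given. We want delta > 0 with 0 < |w − 7| < delta ⇒ |(8w - 8)/(w - 11) + 12| < eps.
Combining over a common denominator, (8w - 8)/(w - 11) + 12 = [(8w - 8)·(-4) − 48·(w - 11)] / [(-4)·(w - 11)] = -80(w − 7) / ((-4)(w - 11)).
So |(8w - 8)/(w - 11) + 12| = 80|w − 7| / (4·|w − 11|).
Require delta ≤ 2, so |w − 11| ≥ |-4| − |w − 7| > 4 − 2 = 2.
Hence |(8w - 8)/(w - 11) + 12| < 80|w − 7|/(4·2) = 10|w − 7|, which is < eps once |w − 7| < (1/10)eps.
Take delta = min(2, (1/10)eps). Then 0 < |w − 7| < delta forces both bounds, so |(8w - 8)/(w - 11) + 12| < eps.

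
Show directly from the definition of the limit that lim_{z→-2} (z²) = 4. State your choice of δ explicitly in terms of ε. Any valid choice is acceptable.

Fix ε > 0. We seek δ > 0 with 0 < |z + 2| < δ ⇒ |z² − 4| < ε.
Factor: z² − 4 = (z + 2)(z - 2), so |z² − 4| = |z + 2|·|z - 2|.
Impose δ ≤ 1 so that |z| < 3; then |z - 2| ≤ 5.
Hence |z² − 4| ≤ 5|z + 2|, which is < ε once |z + 2| < ε/5.
Take δ = min(1, ε/5). If 0 < |z + 2| < δ then both bounds hold and |z² − 4| ≤ 5|z + 2| < 5·(ε/5) = ε.

δ = min(1, ε/5)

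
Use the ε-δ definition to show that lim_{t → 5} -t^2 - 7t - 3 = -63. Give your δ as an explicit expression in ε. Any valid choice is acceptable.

Fix ε > 0. We want δ > 0 such that 0 < |t − 5| < δ implies |(-t^2 - 7t - 3) + 63| < ε.
(-t^2 - 7t - 3) + 63 = -t^2 - 7t + 60 = (t − 5)(-t - 12).
So |(-t^2 - 7t - 3) + 63| = |t − 5|·|-t - 12|.
Require δ ≤ 1. Then |t − 5| < 1 gives |t| < 6, and by the triangle inequality |-t - 12| ≤ 6 + 12 = 18.
Hence |(-t^2 - 7t - 3) + 63| ≤ 18|t − 5| < ε provided |t − 5| < ε/18.
Take δ = min(1, ε/18). Then 0 < |t − 5| < δ gives both |t − 5| < 1 and |t − 5| < ε/18, so |(-t^2 - 7t - 3) + 63| < ε.

δ = min(1, ε/18)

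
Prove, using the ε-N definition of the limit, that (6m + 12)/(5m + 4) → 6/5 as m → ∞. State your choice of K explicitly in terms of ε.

Let ε > 0. For m ≥ 1, |(6m + 12)/(5m + 4) − (6/5)| = |36|/(5(5m + 4)) = 36/(5(5m + 4)).
Since 5m + 4 ≥ 5m for m ≥ 1, this is ≤ 36/(5·5m) = (36/25)/m.
So |(6m + 12)/(5m + 4) − (6/5)| < ε whenever m > (36/25)/ε.
Take K = (36/25)/ε. If m > K then |(6m + 12)/(5m + 4) − (6/5)| ≤ (36/25)/m < ε.

K = (36/25)/ε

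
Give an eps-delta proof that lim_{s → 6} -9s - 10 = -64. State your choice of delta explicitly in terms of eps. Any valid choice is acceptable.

Fix eps > 0. We need delta > 0 so that 0 < |s − 6| < delta implies |(-9s - 10) + 64| < eps.
Since (-9s - 10) + 64 = -9(s − 6), we have |(-9s - 10) + 64| = 9|s − 6|.
Thus it suffices that |s − 6| < eps/9.
Take delta = eps/9. If 0 < |s − 6| < delta then |(-9s - 10) + 64| = 9|s − 6| < 9·(eps/9) = eps.

delta = eps/9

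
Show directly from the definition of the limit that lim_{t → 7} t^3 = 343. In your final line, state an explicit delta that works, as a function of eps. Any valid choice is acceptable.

Fix eps > 0. We seek delta > 0 with 0 < |t − 7| < delta ⇒ |t^3 − 343| < eps.
Factor: t^3 − 343 = (t − 7)(t^2 + 7t + 49), so |t^3 − 343| = |t − 7|·|t^2 + 7t + 49|.
Impose delta ≤ 2 so that |t| < 9; then |t^2 + 7t + 49| ≤ 193.
Hence |t^3 − 343| ≤ 193|t − 7|, which is < eps once |t − 7| < eps/193.
Take delta = min(2, eps/193). If 0 < |t − 7| < delta then both bounds hold and |t^3 − 343| ≤ 193|t − 7| < 193·(eps/193) = eps.

delta = min(2, eps/193)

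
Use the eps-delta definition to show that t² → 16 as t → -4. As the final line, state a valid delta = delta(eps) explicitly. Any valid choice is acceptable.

delta = min(1, eps/9)

Fix eps > 0. We seek delta > 0 with 0 < |t + 4| < delta ⇒ |t² − 16| < eps.
Factor: t² − 16 = (t + 4)(t - 4), so |t² − 16| = |t + 4|·|t - 4|.
Impose delta ≤ 1 so that |t| < 5; then |t - 4| ≤ 9.
Hence |t² − 16| ≤ 9|t + 4|, which is < eps once |t + 4| < eps/9.
Take delta = min(1, eps/9). If 0 < |t + 4| < delta then both bounds hold and |t² − 16| ≤ 9|t + 4| < 9·(eps/9) = eps.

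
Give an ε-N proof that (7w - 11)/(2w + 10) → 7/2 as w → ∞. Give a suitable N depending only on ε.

N = 23/ε

Let ε > 0 be given. We seek N > 0 such that w > N implies |(7w - 11)/(2w + 10) − (7/2)| < ε.
(7w - 11)/(2w + 10) − (7/2) = (2(7w - 11) − 7(2w + 10)) / (2(2w + 10)) = -92/(2(2w + 10)).
For w > 0 we have 2w + 10 > 2w, so |(7w - 11)/(2w + 10) − (7/2)| = 92/(2(2w + 10)) < 92/(2·2w) = 23/w.
Thus |(7w - 11)/(2w + 10) − (7/2)| < ε whenever w > 23/ε.
Take N = 23/ε. If w > N then |(7w - 11)/(2w + 10) − (7/2)| < 23/w < ε.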